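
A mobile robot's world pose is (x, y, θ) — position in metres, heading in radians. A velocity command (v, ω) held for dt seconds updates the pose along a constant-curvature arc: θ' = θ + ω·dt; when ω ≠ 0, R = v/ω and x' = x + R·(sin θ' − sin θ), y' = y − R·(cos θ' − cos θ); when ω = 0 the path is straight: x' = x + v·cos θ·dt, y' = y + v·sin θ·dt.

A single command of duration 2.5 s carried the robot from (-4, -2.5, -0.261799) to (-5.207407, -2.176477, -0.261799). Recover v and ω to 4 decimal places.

v = -0.5000, ω = 0.0000

Δθ = -0.261799 − -0.261799 = 0.000000
ω = Δθ/dt = 0.000000/2.5 = 0.0000
ω = 0 → v = (Δx·cos θ + Δy·sin θ)/dt = -0.5000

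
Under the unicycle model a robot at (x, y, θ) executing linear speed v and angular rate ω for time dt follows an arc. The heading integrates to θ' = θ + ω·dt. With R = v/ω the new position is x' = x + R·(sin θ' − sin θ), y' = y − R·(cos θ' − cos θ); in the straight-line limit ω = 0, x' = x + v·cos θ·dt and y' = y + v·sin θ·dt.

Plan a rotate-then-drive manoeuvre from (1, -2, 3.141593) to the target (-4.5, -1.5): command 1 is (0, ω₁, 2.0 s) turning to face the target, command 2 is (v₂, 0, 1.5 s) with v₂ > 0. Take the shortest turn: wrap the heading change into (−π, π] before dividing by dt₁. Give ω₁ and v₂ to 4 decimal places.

ω₁ = -0.0453, v₂ = 3.6818

heading to target = atan2(-1.5−-2, -4.5−1) = 3.0509
Δθ = wrap(3.0509 − 3.1416) = -0.0907; ω₁ = Δθ/dt₁ = -0.0453
distance = √((-4.5−1)² + (-1.5−-2)²) = 5.5227; v₂ = distance/dt₂ = 3.6818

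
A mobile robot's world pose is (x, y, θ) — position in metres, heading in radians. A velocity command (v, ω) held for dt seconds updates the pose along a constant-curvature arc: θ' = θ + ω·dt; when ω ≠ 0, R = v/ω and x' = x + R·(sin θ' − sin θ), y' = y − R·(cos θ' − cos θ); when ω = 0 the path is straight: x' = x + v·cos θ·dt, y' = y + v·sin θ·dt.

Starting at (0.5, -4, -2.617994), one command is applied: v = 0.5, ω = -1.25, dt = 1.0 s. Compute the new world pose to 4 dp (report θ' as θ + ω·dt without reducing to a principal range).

(0.0343, -3.9526, -3.8680)

θ' = -2.6180 + -1.25·1.0 = -3.8680
R = v/ω = 0.5/-1.25 = -0.4000
x' = 0.5 + -0.4000·(sin -3.8680 − sin -2.6180) = 0.0343
y' = -4 − -0.4000·(cos -3.8680 − cos -2.6180) = -3.9526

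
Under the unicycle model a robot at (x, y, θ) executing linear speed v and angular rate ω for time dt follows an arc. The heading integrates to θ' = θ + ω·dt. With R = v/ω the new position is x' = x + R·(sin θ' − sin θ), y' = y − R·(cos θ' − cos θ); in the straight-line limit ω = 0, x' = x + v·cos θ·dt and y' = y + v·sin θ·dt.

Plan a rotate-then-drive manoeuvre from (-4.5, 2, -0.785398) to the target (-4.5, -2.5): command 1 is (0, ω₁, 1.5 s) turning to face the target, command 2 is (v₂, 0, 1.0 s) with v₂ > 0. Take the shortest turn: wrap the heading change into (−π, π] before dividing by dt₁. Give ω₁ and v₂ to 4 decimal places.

heading to target = atan2(-2.5−2, -4.5−-4.5) = -1.5708
Δθ = wrap(-1.5708 − -0.7854) = -0.7854; ω₁ = Δθ/dt₁ = -0.5236
distance = √((-4.5−-4.5)² + (-2.5−2)²) = 4.5000; v₂ = distance/dt₂ = 4.5000

ω₁ = -0.5236, v₂ = 4.5000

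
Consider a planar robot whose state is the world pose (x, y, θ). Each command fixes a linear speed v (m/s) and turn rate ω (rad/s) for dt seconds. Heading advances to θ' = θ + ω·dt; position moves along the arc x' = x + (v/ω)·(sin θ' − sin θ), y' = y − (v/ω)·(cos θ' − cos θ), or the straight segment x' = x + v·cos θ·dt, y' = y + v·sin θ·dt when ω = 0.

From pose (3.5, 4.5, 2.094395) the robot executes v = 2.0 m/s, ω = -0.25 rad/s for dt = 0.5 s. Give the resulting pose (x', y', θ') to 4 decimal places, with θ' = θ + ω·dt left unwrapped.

θ' = 2.0944 + -0.25·0.5 = 1.9694
R = v/ω = 2.0/-0.25 = -8.0000
x' = 3.5 + -8.0000·(sin 1.9694 − sin 2.0944) = 3.0554
y' = 4.5 − -8.0000·(cos 1.9694 − cos 2.0944) = 5.3950

(3.0554, 5.3950, 1.9694)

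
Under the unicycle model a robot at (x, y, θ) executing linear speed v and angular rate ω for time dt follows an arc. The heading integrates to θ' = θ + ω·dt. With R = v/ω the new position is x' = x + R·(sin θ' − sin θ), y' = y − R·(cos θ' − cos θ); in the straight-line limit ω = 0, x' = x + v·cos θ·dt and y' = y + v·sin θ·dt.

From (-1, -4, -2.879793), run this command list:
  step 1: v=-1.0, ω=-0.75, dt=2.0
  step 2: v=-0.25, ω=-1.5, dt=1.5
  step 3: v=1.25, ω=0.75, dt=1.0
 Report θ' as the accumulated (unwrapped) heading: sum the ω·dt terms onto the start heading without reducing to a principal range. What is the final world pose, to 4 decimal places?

(1.6116, -5.0291, -5.8798)

step 1: θ'=-4.3798 (R=1.3333) → pose (0.6054, -4.8526, -4.3798)
step 2: θ'=-6.6298 (R=0.1667) → pose (0.3912, -5.0637, -6.6298)
step 3: θ'=-5.8798 (R=1.6667) → pose (1.6116, -5.0291, -5.8798)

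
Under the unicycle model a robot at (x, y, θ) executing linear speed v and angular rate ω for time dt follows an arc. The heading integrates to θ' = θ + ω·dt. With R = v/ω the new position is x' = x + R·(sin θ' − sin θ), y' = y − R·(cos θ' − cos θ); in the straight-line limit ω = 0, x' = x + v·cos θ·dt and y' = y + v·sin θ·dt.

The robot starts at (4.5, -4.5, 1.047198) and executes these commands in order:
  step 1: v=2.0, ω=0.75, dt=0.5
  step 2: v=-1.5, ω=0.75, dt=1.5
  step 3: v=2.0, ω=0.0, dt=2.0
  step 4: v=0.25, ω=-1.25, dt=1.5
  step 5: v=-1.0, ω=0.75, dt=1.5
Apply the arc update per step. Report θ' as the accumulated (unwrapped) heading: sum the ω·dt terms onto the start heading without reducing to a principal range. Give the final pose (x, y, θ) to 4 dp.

(1.8903, -4.2949, 1.7972)

step 1: θ'=1.4222 (R=2.6667) → pose (4.8279, -3.5615, 1.4222)
step 2: θ'=2.5472 (R=-2.0000) → pose (5.6858, -5.5146, 2.5472)
step 3: θ'=2.5472 (straight) → pose (2.3719, -3.2745, 2.5472)
step 4: θ'=0.6722 (R=-0.2000) → pose (2.3593, -2.9523, 0.6722)
step 5: θ'=1.7972 (R=-1.3333) → pose (1.8903, -4.2949, 1.7972)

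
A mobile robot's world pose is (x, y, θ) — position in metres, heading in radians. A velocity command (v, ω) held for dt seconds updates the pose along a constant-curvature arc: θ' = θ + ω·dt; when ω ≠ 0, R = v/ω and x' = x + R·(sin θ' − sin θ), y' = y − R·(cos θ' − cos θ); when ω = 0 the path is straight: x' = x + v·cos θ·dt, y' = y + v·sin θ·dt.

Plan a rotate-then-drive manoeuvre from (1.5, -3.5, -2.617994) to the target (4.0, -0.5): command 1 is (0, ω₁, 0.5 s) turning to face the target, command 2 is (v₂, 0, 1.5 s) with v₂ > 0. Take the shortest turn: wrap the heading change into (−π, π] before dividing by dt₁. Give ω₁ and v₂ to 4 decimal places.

ω₁ = -5.5783, v₂ = 2.6034

heading to target = atan2(-0.5−-3.5, 4−1.5) = 0.8761
Δθ = wrap(0.8761 − -2.6180) = -2.7891; ω₁ = Δθ/dt₁ = -5.5783
distance = √((4−1.5)² + (-0.5−-3.5)²) = 3.9051; v₂ = distance/dt₂ = 2.6034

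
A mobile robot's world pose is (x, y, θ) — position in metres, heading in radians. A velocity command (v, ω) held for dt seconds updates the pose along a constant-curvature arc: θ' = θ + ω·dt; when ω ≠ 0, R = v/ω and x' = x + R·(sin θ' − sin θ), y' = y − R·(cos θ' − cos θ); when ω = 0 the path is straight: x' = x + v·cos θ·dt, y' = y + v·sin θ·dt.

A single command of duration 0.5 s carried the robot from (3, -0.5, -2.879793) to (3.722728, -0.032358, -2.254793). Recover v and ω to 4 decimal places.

Δθ = -2.254793 − -2.879793 = 0.625000
ω = Δθ/dt = 0.625000/0.5 = 1.2500
R = Δx/(sin θ' − sin θ) = -1.4000
v = R·ω = -1.4000·1.2500 = -1.7500

v = -1.7500, ω = 1.2500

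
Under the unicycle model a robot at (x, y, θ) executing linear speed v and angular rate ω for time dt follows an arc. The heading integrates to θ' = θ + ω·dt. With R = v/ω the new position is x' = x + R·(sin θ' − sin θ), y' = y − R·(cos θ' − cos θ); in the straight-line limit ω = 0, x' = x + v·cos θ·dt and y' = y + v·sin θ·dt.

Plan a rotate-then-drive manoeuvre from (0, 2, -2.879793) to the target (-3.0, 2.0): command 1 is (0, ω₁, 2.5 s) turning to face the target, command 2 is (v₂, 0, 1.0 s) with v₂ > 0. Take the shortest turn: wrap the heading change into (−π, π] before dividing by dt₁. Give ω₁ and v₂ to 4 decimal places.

ω₁ = -0.1047, v₂ = 3.0000

heading to target = atan2(2−2, -3−0) = 3.1416
Δθ = wrap(3.1416 − -2.8798) = -0.2618; ω₁ = Δθ/dt₁ = -0.1047
distance = √((-3−0)² + (2−2)²) = 3.0000; v₂ = distance/dt₂ = 3.0000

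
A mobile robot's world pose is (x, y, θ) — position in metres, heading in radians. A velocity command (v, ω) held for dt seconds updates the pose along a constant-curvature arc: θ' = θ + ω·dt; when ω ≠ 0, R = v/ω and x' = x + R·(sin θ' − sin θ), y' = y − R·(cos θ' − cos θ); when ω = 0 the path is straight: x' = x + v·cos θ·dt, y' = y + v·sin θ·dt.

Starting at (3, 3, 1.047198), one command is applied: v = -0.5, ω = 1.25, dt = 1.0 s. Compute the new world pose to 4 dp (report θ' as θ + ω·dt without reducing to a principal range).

(3.0474, 2.5343, 2.2972)

θ' = 1.0472 + 1.25·1.0 = 2.2972
R = v/ω = -0.5/1.25 = -0.4000
x' = 3 + -0.4000·(sin 2.2972 − sin 1.0472) = 3.0474
y' = 3 − -0.4000·(cos 2.2972 − cos 1.0472) = 2.5343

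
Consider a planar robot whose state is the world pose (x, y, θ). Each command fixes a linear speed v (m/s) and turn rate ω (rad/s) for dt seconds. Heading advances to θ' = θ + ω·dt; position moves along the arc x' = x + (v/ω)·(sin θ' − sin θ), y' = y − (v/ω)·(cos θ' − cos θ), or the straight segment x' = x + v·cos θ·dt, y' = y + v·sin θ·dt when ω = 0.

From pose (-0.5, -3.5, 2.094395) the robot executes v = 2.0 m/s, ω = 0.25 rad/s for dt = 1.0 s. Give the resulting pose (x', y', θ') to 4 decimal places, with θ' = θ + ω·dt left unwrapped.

(-1.7050, -1.9103, 2.3444)

θ' = 2.0944 + 0.25·1.0 = 2.3444
R = v/ω = 2.0/0.25 = 8.0000
x' = -0.5 + 8.0000·(sin 2.3444 − sin 2.0944) = -1.7050
y' = -3.5 − 8.0000·(cos 2.3444 − cos 2.0944) = -1.9103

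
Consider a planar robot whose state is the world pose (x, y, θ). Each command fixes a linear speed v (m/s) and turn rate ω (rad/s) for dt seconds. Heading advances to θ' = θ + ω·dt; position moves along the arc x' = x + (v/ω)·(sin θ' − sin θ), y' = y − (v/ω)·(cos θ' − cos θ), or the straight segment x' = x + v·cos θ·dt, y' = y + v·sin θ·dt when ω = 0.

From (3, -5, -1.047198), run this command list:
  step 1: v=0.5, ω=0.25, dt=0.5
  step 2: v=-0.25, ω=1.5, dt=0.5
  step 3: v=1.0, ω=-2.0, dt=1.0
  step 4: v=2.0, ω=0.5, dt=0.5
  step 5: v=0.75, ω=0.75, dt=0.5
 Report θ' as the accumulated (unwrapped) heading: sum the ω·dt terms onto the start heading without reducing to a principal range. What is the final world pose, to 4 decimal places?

step 1: θ'=-0.9222 (R=2.0000) → pose (3.1382, -5.2081, -0.9222)
step 2: θ'=-0.1722 (R=-0.1667) → pose (3.0339, -5.1446, -0.1722)
step 3: θ'=-2.1722 (R=-0.5000) → pose (3.3605, -5.9201, -2.1722)
step 4: θ'=-1.9222 (R=4.0000) → pose (2.9031, -6.8065, -1.9222)
step 5: θ'=-1.5472 (R=1.0000) → pose (2.8423, -7.1743, -1.5472)

(2.8423, -7.1743, -1.5472)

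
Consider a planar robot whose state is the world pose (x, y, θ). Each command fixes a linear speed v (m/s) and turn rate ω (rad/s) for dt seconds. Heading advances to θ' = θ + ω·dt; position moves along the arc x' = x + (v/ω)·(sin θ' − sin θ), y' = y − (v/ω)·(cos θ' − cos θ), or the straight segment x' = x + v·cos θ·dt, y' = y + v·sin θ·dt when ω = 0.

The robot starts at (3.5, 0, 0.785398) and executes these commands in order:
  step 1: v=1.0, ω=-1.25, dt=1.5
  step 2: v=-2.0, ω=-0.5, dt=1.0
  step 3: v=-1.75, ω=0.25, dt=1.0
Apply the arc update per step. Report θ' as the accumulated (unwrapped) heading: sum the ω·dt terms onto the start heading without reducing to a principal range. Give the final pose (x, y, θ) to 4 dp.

step 1: θ'=-1.0896 (R=-0.8000) → pose (4.7748, -0.1954, -1.0896)
step 2: θ'=-1.5896 (R=4.0000) → pose (4.3213, 1.7312, -1.5896)
step 3: θ'=-1.3396 (R=-7.0000) → pose (4.1363, 3.4668, -1.3396)

(4.1363, 3.4668, -1.3396)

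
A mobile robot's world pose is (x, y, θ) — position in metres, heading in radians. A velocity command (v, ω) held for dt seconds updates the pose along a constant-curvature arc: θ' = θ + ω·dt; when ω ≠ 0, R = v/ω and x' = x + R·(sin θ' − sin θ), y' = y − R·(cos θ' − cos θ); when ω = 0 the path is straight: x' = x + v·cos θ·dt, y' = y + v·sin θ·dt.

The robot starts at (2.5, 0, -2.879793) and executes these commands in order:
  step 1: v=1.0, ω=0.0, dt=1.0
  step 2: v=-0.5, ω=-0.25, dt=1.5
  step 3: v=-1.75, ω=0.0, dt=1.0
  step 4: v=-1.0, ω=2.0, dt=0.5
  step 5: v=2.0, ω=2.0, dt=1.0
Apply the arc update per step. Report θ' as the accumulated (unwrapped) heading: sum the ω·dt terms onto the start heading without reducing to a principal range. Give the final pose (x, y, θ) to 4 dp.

step 1: θ'=-2.8798 (straight) → pose (1.5341, -0.2588, -2.8798)
step 2: θ'=-3.2548 (R=2.0000) → pose (2.2776, -0.2035, -3.2548)
step 3: θ'=-3.2548 (straight) → pose (4.0164, -0.4011, -3.2548)
step 4: θ'=-2.2548 (R=-0.5000) → pose (4.4604, -0.2203, -2.2548)
step 5: θ'=-0.2548 (R=1.0000) → pose (4.9834, -1.8199, -0.2548)

(4.9834, -1.8199, -0.2548)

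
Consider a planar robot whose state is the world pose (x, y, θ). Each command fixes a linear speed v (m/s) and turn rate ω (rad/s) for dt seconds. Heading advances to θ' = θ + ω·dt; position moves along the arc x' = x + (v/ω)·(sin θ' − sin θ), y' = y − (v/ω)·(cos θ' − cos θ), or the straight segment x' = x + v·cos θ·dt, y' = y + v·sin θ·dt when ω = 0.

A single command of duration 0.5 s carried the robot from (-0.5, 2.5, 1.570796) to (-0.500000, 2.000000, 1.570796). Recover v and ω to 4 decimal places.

v = -1.0000, ω = 0.0000

Δθ = 1.570796 − 1.570796 = 0.000000
ω = Δθ/dt = 0.000000/0.5 = 0.0000
ω = 0 → v = (Δx·cos θ + Δy·sin θ)/dt = -1.0000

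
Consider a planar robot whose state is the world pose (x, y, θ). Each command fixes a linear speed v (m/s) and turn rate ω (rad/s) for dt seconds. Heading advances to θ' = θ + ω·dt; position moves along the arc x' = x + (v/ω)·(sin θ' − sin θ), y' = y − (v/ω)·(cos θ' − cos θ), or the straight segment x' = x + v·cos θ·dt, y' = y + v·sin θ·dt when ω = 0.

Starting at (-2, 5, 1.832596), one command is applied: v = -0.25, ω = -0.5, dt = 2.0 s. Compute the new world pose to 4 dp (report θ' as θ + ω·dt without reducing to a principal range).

(-2.1131, 4.5341, 0.8326)

θ' = 1.8326 + -0.5·2.0 = 0.8326
R = v/ω = -0.25/-0.5 = 0.5000
x' = -2 + 0.5000·(sin 0.8326 − sin 1.8326) = -2.1131
y' = 5 − 0.5000·(cos 0.8326 − cos 1.8326) = 4.5341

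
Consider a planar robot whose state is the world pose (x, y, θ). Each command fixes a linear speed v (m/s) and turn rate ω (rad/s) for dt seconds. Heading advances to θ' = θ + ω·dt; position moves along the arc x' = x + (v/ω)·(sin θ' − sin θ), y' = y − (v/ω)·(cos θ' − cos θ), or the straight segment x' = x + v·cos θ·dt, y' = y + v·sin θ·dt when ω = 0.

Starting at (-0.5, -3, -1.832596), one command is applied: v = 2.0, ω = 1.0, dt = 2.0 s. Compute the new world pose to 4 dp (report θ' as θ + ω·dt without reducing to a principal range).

(1.7651, -5.4897, 0.1674)

θ' = -1.8326 + 1.0·2.0 = 0.1674
R = v/ω = 2.0/1.0 = 2.0000
x' = -0.5 + 2.0000·(sin 0.1674 − sin -1.8326) = 1.7651
y' = -3 − 2.0000·(cos 0.1674 − cos -1.8326) = -5.4897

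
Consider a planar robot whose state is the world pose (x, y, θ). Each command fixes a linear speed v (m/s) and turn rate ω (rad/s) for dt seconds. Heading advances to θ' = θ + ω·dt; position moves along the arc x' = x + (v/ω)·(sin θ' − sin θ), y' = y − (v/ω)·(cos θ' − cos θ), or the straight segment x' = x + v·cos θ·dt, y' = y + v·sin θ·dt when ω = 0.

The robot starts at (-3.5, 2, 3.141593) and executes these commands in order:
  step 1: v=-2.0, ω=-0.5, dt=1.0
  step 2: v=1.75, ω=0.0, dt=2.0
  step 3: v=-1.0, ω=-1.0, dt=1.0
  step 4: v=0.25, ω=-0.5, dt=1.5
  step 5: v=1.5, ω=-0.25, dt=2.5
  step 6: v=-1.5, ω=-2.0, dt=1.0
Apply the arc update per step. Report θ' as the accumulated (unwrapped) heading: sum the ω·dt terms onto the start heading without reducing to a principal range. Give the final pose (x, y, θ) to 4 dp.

step 1: θ'=2.6416 (R=4.0000) → pose (-1.5823, 1.5103, 2.6416)
step 2: θ'=2.6416 (straight) → pose (-4.6538, 3.1883, 2.6416)
step 3: θ'=1.6416 (R=1.0000) → pose (-4.1358, 2.3815, 1.6416)
step 4: θ'=0.8916 (R=-0.5000) → pose (-4.0261, 2.7309, 0.8916)
step 5: θ'=0.2666 (R=-6.0000) → pose (-0.9383, 4.7499, 0.2666)
step 6: θ'=-1.7334 (R=0.7500) → pose (-1.8760, 5.5949, -1.7334)

(-1.8760, 5.5949, -1.7334)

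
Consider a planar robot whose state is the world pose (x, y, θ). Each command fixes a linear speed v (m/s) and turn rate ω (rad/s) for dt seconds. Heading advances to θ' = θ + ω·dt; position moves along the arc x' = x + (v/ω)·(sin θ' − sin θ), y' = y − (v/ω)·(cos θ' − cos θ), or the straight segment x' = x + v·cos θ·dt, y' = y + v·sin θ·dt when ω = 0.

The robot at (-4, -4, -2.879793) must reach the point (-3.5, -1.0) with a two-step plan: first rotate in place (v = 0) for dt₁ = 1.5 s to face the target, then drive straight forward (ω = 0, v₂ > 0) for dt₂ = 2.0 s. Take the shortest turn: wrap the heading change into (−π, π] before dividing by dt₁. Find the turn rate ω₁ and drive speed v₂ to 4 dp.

ω₁ = -1.3318, v₂ = 1.5207

heading to target = atan2(-1−-4, -3.5−-4) = 1.4056
Δθ = wrap(1.4056 − -2.8798) = -1.9977; ω₁ = Δθ/dt₁ = -1.3318
distance = √((-3.5−-4)² + (-1−-4)²) = 3.0414; v₂ = distance/dt₂ = 1.5207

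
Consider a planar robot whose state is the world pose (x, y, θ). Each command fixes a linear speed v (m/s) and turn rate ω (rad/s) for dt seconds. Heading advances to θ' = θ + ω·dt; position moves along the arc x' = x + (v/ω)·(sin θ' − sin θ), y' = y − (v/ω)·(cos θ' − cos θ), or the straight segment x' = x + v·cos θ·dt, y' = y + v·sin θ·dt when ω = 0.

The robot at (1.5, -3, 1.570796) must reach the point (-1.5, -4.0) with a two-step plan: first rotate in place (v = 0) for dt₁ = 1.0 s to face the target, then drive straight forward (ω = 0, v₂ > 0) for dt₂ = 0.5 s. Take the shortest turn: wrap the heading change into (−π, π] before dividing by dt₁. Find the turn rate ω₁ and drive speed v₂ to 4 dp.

ω₁ = 1.8925, v₂ = 6.3246

heading to target = atan2(-4−-3, -1.5−1.5) = -2.8198
Δθ = wrap(-2.8198 − 1.5708) = 1.8925; ω₁ = Δθ/dt₁ = 1.8925
distance = √((-1.5−1.5)² + (-4−-3)²) = 3.1623; v₂ = distance/dt₂ = 6.3246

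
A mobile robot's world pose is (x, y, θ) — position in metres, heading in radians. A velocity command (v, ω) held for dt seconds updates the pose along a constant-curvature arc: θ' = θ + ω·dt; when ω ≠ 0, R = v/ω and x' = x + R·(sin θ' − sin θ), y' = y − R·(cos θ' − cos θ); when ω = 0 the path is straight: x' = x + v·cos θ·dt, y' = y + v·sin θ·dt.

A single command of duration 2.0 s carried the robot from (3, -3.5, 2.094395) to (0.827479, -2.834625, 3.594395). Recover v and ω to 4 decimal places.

v = 1.2500, ω = 0.7500

Δθ = 3.594395 − 2.094395 = 1.500000
ω = Δθ/dt = 1.500000/2.0 = 0.7500
R = Δx/(sin θ' − sin θ) = 1.6667
v = R·ω = 1.6667·0.7500 = 1.2500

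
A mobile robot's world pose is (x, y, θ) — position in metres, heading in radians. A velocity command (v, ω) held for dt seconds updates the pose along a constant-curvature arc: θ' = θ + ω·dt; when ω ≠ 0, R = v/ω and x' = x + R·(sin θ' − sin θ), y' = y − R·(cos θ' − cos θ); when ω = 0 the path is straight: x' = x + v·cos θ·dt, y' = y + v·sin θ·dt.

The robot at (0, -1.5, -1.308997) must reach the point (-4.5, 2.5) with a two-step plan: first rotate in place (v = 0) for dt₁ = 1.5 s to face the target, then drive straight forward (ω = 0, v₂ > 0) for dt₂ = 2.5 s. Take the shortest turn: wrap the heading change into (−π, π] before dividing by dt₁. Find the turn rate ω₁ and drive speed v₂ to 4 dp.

ω₁ = -1.7062, v₂ = 2.4083

heading to target = atan2(2.5−-1.5, -4.5−0) = 2.4150
Δθ = wrap(2.4150 − -1.3090) = -2.5592; ω₁ = Δθ/dt₁ = -1.7062
distance = √((-4.5−0)² + (2.5−-1.5)²) = 6.0208; v₂ = distance/dt₂ = 2.4083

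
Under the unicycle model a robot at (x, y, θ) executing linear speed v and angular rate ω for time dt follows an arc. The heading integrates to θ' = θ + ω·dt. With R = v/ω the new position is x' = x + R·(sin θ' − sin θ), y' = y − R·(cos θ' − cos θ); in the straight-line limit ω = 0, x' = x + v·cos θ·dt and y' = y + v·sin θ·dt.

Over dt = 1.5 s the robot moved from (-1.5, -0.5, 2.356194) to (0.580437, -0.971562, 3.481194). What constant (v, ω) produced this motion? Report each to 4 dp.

Δθ = 3.481194 − 2.356194 = 1.125000
ω = Δθ/dt = 1.125000/1.5 = 0.7500
R = Δx/(sin θ' − sin θ) = -2.0000
v = R·ω = -2.0000·0.7500 = -1.5000

v = -1.5000, ω = 0.7500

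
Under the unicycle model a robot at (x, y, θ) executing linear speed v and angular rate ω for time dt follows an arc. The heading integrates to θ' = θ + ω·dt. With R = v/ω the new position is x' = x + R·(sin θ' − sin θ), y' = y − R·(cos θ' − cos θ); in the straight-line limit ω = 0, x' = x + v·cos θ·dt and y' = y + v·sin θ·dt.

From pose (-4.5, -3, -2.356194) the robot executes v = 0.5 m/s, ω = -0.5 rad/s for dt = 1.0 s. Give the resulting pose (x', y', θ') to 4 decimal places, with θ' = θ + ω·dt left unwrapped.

θ' = -2.3562 + -0.5·1.0 = -2.8562
R = v/ω = 0.5/-0.5 = -1.0000
x' = -4.5 + -1.0000·(sin -2.8562 − sin -2.3562) = -4.9256
y' = -3 − -1.0000·(cos -2.8562 − cos -2.3562) = -3.2524

(-4.9256, -3.2524, -2.8562)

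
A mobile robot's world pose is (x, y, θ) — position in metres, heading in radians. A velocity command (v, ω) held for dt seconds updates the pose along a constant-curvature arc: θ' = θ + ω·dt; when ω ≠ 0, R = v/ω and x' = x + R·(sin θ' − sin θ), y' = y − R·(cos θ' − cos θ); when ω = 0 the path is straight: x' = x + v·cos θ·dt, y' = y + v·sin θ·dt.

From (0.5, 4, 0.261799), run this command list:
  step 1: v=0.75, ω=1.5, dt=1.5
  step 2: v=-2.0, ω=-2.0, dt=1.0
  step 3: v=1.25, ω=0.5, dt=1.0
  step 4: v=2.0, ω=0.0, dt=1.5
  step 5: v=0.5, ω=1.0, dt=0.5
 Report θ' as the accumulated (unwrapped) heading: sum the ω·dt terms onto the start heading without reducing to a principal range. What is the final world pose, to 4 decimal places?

(3.1272, 6.8399, 1.5118)

step 1: θ'=2.5118 (R=0.5000) → pose (0.6651, 4.8870, 2.5118)
step 2: θ'=0.5118 (R=1.0000) → pose (0.5658, 3.2070, 0.5118)
step 3: θ'=1.0118 (R=2.5000) → pose (1.4610, 4.0608, 1.0118)
step 4: θ'=1.0118 (straight) → pose (3.0520, 6.6042, 1.0118)
step 5: θ'=1.5118 (R=0.5000) → pose (3.1272, 6.8399, 1.5118)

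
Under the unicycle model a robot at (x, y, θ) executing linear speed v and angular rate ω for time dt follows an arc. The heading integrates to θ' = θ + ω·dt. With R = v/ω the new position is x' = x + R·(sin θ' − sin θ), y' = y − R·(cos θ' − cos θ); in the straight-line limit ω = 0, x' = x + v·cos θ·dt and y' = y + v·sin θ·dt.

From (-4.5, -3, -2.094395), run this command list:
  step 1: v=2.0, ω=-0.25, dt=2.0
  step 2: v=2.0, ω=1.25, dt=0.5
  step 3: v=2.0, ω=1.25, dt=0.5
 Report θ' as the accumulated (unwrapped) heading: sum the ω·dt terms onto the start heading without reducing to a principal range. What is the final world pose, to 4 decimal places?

step 1: θ'=-2.5944 (R=-8.0000) → pose (-7.2658, -5.8319, -2.5944)
step 2: θ'=-1.9694 (R=1.6000) → pose (-7.9079, -6.5773, -1.9694)
step 3: θ'=-1.3444 (R=1.6000) → pose (-7.9925, -7.5574, -1.3444)

(-7.9925, -7.5574, -1.3444)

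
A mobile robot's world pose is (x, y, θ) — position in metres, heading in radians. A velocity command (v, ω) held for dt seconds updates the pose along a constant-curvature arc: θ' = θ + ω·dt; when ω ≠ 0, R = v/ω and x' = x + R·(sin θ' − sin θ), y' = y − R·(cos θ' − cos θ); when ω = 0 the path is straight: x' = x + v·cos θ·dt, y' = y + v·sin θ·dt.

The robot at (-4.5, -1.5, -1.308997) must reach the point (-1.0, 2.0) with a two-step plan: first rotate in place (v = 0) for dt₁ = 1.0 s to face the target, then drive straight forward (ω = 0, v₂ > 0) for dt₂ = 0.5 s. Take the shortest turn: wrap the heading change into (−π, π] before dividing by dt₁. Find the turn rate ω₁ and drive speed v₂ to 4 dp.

heading to target = atan2(2−-1.5, -1−-4.5) = 0.7854
Δθ = wrap(0.7854 − -1.3090) = 2.0944; ω₁ = Δθ/dt₁ = 2.0944
distance = √((-1−-4.5)² + (2−-1.5)²) = 4.9497; v₂ = distance/dt₂ = 9.8995

ω₁ = 2.0944, v₂ = 9.8995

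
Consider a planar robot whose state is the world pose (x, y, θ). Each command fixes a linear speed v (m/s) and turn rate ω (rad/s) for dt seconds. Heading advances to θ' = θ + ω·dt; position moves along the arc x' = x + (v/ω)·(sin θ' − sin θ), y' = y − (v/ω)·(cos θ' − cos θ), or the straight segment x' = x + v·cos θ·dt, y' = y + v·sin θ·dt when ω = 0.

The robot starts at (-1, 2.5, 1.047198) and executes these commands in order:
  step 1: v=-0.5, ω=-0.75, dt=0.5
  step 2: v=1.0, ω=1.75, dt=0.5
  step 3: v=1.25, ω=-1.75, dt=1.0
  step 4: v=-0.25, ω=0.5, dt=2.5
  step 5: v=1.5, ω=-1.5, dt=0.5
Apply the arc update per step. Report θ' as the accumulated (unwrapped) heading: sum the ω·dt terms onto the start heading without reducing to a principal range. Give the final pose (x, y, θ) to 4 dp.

(-0.0494, 3.6445, 0.2972)

step 1: θ'=0.6722 (R=0.6667) → pose (-1.1622, 2.3117, 0.6722)
step 2: θ'=1.5472 (R=0.5714) → pose (-0.9468, 2.7453, 1.5472)
step 3: θ'=-0.2028 (R=-0.7143) → pose (-0.0888, 3.4281, -0.2028)
step 4: θ'=1.0472 (R=-0.5000) → pose (-0.6225, 3.1884, 1.0472)
step 5: θ'=0.2972 (R=-1.0000) → pose (-0.0494, 3.6445, 0.2972)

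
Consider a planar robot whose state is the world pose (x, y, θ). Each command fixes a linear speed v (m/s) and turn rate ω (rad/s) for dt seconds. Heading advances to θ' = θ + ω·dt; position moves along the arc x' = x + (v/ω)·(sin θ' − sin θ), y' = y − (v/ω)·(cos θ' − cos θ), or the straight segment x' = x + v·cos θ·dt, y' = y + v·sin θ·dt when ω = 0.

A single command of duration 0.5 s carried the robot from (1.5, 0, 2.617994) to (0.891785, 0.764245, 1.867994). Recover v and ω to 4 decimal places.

Δθ = 1.867994 − 2.617994 = -0.750000
ω = Δθ/dt = -0.750000/0.5 = -1.5000
R = −Δy/(cos θ' − cos θ) = -1.3333
v = R·ω = -1.3333·-1.5000 = 2.0000

v = 2.0000, ω = -1.5000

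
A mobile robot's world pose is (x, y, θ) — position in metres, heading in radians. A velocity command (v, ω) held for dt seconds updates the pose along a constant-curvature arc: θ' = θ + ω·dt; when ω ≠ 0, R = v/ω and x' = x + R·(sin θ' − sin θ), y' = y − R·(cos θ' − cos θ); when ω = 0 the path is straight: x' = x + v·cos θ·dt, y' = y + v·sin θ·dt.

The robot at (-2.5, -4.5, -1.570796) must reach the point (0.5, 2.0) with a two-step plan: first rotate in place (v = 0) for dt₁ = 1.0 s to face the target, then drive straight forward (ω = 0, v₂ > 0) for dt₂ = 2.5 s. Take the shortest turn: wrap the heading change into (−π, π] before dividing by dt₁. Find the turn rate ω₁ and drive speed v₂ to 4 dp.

ω₁ = 2.7092, v₂ = 2.8636

heading to target = atan2(2−-4.5, 0.5−-2.5) = 1.1384
Δθ = wrap(1.1384 − -1.5708) = 2.7092; ω₁ = Δθ/dt₁ = 2.7092
distance = √((0.5−-2.5)² + (2−-4.5)²) = 7.1589; v₂ = distance/dt₂ = 2.8636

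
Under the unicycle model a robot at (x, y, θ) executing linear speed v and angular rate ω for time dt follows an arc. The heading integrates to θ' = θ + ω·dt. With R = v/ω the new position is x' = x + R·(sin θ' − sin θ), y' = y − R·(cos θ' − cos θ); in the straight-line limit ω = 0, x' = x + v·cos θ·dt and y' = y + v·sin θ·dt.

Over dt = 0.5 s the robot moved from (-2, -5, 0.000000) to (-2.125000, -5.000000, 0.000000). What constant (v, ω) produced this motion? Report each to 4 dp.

Δθ = 0.000000 − 0.000000 = 0.000000
ω = Δθ/dt = 0.000000/0.5 = 0.0000
ω = 0 → v = (Δx·cos θ + Δy·sin θ)/dt = -0.2500

v = -0.2500, ω = 0.0000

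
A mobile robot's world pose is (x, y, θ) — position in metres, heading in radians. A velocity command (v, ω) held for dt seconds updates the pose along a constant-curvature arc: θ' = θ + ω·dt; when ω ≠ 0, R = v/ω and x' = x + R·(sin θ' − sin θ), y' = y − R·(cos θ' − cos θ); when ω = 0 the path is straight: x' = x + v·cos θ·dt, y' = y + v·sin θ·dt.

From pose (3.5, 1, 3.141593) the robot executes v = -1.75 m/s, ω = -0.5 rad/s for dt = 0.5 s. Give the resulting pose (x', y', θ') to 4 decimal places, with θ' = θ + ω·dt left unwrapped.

(4.3659, 0.8912, 2.8916)

θ' = 3.1416 + -0.5·0.5 = 2.8916
R = v/ω = -1.75/-0.5 = 3.5000
x' = 3.5 + 3.5000·(sin 2.8916 − sin 3.1416) = 4.3659
y' = 1 − 3.5000·(cos 2.8916 − cos 3.1416) = 0.8912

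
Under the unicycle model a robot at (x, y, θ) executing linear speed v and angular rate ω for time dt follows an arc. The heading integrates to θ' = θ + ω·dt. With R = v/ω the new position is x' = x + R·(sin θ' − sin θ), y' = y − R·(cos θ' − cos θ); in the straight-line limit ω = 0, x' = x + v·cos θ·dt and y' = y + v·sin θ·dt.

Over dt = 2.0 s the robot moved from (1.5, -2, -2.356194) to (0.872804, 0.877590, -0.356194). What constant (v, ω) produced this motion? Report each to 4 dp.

Δθ = -0.356194 − -2.356194 = 2.000000
ω = Δθ/dt = 2.000000/2.0 = 1.0000
R = −Δy/(cos θ' − cos θ) = -1.7500
v = R·ω = -1.7500·1.0000 = -1.7500

v = -1.7500, ω = 1.0000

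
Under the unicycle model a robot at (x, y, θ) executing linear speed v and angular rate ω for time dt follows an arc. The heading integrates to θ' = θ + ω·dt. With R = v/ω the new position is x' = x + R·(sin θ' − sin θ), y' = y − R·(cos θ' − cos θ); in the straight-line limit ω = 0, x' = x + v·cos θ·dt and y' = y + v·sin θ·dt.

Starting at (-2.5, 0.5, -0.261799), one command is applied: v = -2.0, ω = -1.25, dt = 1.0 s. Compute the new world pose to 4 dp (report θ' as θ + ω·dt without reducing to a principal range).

θ' = -0.2618 + -1.25·1.0 = -1.5118
R = v/ω = -2.0/-1.25 = 1.6000
x' = -2.5 + 1.6000·(sin -1.5118 − sin -0.2618) = -3.6831
y' = 0.5 − 1.6000·(cos -1.5118 − cos -0.2618) = 1.9511

(-3.6831, 1.9511, -1.5118)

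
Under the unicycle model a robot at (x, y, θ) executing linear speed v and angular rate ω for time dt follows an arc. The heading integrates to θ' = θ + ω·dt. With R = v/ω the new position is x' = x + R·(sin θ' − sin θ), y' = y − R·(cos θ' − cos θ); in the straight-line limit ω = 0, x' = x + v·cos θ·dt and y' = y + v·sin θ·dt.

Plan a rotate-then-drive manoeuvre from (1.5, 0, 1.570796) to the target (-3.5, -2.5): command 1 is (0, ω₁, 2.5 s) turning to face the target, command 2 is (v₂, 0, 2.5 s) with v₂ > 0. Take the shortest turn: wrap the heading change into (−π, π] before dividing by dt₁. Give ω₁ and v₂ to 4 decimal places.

heading to target = atan2(-2.5−0, -3.5−1.5) = -2.6779
Δθ = wrap(-2.6779 − 1.5708) = 2.0344; ω₁ = Δθ/dt₁ = 0.8138
distance = √((-3.5−1.5)² + (-2.5−0)²) = 5.5902; v₂ = distance/dt₂ = 2.2361

ω₁ = 0.8138, v₂ = 2.2361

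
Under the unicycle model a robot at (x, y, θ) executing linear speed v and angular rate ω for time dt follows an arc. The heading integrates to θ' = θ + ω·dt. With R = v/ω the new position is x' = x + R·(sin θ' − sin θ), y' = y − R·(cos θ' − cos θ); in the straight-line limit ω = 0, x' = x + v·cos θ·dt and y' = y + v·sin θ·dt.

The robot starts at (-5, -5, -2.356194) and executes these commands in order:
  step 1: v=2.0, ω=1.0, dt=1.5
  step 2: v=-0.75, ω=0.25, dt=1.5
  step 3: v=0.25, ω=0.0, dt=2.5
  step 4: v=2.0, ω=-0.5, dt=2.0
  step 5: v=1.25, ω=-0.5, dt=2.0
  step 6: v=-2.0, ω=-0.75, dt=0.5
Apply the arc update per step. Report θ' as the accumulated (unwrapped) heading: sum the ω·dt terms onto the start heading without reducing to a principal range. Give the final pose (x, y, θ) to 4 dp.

step 1: θ'=-0.8562 (R=2.0000) → pose (-5.0965, -7.7248, -0.8562)
step 2: θ'=-0.4812 (R=-3.0000) → pose (-5.9740, -7.0315, -0.4812)
step 3: θ'=-0.4812 (straight) → pose (-5.4200, -7.3207, -0.4812)
step 4: θ'=-1.4812 (R=-4.0000) → pose (-3.2874, -10.5086, -1.4812)
step 5: θ'=-2.4812 (R=-2.5000) → pose (-4.2438, -12.7067, -2.4812)
step 6: θ'=-2.8562 (R=2.6667) → pose (-3.3588, -12.2539, -2.8562)

(-3.3588, -12.2539, -2.8562)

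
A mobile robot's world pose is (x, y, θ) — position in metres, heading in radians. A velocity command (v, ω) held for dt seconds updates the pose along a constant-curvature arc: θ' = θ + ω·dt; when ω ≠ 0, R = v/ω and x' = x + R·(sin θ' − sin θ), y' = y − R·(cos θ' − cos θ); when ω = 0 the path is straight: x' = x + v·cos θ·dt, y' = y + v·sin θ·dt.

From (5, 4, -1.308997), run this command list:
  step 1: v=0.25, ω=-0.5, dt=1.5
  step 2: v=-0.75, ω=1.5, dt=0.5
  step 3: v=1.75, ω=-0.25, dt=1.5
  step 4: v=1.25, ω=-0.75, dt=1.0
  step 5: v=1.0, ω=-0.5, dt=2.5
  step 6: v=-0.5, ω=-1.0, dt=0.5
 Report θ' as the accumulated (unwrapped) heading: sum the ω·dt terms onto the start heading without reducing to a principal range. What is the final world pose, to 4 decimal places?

step 1: θ'=-2.0590 (R=-0.5000) → pose (4.9586, 3.6361, -2.0590)
step 2: θ'=-1.3090 (R=-0.5000) → pose (5.0000, 4.0000, -1.3090)
step 3: θ'=-1.6840 (R=-7.0000) → pose (5.1937, 1.3976, -1.6840)
step 4: θ'=-2.4340 (R=-1.6667) → pose (4.6211, 0.3193, -2.4340)
step 5: θ'=-3.6840 (R=-2.0000) → pose (2.2887, 0.1262, -3.6840)
step 6: θ'=-4.1840 (R=0.5000) → pose (2.4624, -0.0500, -4.1840)

(2.4624, -0.0500, -4.1840)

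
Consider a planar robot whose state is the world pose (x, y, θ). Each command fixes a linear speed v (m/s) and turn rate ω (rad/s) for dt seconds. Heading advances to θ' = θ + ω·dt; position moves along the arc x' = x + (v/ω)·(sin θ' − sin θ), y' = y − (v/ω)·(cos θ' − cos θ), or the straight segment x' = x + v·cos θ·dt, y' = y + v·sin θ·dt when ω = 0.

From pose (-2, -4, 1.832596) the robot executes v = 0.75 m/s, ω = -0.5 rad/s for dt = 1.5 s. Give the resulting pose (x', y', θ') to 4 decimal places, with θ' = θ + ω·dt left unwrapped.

(-1.8759, -2.9082, 1.0826)

θ' = 1.8326 + -0.5·1.5 = 1.0826
R = v/ω = 0.75/-0.5 = -1.5000
x' = -2 + -1.5000·(sin 1.0826 − sin 1.8326) = -1.8759
y' = -4 − -1.5000·(cos 1.0826 − cos 1.8326) = -2.9082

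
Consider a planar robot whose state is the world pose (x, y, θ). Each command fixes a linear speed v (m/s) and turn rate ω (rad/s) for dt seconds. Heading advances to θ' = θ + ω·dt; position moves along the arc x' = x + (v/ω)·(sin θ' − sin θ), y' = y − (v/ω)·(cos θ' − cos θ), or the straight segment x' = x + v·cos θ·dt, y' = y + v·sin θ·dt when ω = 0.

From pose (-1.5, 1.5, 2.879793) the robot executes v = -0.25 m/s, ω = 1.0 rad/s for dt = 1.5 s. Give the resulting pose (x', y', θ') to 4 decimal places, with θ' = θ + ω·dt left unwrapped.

(-1.1990, 1.6599, 4.3798)

θ' = 2.8798 + 1.0·1.5 = 4.3798
R = v/ω = -0.25/1.0 = -0.2500
x' = -1.5 + -0.2500·(sin 4.3798 − sin 2.8798) = -1.1990
y' = 1.5 − -0.2500·(cos 4.3798 − cos 2.8798) = 1.6599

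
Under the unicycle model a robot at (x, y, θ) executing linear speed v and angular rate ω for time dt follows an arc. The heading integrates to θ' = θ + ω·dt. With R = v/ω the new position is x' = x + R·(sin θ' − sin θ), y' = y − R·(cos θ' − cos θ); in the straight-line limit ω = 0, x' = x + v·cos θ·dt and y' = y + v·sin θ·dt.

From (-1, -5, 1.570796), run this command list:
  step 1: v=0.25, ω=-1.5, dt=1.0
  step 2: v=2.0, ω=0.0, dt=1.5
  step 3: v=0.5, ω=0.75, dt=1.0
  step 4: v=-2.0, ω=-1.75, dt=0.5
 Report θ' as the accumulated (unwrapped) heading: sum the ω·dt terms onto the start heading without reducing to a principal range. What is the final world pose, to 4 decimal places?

step 1: θ'=0.0708 (R=-0.1667) → pose (-0.8451, -4.8338, 0.0708)
step 2: θ'=0.0708 (straight) → pose (2.1474, -4.6215, 0.0708)
step 3: θ'=0.8208 (R=0.6667) → pose (2.5880, -4.4110, 0.8208)
step 4: θ'=-0.0542 (R=1.1429) → pose (1.6899, -4.7731, -0.0542)

(1.6899, -4.7731, -0.0542)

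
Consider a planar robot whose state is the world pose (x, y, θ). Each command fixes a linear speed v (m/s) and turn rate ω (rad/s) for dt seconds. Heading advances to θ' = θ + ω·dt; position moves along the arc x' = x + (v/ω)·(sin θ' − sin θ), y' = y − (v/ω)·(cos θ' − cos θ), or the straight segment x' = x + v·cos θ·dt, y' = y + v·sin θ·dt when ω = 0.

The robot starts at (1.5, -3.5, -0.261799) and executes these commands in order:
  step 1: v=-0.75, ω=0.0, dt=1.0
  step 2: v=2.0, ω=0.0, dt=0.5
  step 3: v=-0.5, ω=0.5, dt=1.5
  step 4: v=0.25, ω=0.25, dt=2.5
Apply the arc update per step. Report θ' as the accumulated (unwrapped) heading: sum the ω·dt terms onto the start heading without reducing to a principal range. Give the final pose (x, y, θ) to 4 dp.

(1.4417, -3.2061, 1.1132)

step 1: θ'=-0.2618 (straight) → pose (0.7756, -3.3059, -0.2618)
step 2: θ'=-0.2618 (straight) → pose (1.7415, -3.5647, -0.2618)
step 3: θ'=0.4882 (R=-1.0000) → pose (1.0136, -3.6475, 0.4882)
step 4: θ'=1.1132 (R=1.0000) → pose (1.4417, -3.2061, 1.1132)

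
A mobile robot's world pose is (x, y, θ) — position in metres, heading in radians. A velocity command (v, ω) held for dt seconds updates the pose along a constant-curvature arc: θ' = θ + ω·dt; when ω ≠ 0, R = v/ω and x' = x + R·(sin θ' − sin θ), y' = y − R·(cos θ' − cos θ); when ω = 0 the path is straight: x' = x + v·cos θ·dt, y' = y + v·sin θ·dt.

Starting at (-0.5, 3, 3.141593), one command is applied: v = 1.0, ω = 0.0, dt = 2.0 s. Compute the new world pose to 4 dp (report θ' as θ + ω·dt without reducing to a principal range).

(-2.5000, 3.0000, 3.1416)

θ' = 3.1416 + 0.0·2.0 = 3.1416
ω = 0 → straight: x' = -0.5 + 1.0·cos(3.1416)·2.0 = -2.5000
y' = 3 + 1.0·sin(3.1416)·2.0 = 3.0000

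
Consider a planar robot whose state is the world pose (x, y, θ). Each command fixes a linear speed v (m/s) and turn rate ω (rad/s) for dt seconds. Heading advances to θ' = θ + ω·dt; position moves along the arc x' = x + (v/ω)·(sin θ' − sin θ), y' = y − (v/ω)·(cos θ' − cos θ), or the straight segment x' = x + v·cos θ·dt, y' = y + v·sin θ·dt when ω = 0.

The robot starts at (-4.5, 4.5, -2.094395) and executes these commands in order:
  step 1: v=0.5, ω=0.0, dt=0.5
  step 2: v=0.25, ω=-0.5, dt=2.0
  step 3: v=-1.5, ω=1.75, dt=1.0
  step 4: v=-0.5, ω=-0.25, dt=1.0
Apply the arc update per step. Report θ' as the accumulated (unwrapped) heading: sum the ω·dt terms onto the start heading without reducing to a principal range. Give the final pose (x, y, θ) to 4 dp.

(-4.2901, 5.5788, -1.5944)

step 1: θ'=-2.0944 (straight) → pose (-4.6250, 4.2835, -2.0944)
step 2: θ'=-3.0944 (R=-0.5000) → pose (-5.0344, 4.0341, -3.0944)
step 3: θ'=-1.3444 (R=-0.8571) → pose (-4.2396, 5.0826, -1.3444)
step 4: θ'=-1.5944 (R=2.0000) → pose (-4.2901, 5.5788, -1.5944)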